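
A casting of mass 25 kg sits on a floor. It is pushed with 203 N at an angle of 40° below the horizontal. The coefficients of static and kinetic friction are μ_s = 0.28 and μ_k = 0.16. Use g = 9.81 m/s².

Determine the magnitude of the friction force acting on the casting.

The vertical component of P adds to the normal force: N = m g + P sin α = 245.2 + 130.5 = 375.7 N.
The horizontal driving force is P cos α = 155.5 N, so equilibrium needs friction f = 155.5 N.
The static-friction limit is μ_s N = 105.2 N.
155.5 > 105.2 N → the casting slides; f = μ_k N = 0.16×375.7 = 60.1 N.

f ≈ 60.1 N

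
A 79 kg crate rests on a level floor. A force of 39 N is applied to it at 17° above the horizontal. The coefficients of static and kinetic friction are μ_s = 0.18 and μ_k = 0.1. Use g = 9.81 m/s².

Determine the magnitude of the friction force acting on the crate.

Vertical equilibrium gives N = m g − P sin α = 763.6 N.
Horizontally, friction must balance P cos α = 37.3 N.
μ_s N = 0.18 × 763.6 = 137.4 N.
Since 37.3 N does not exceed the limit, the crate stays at rest and f = 37.3 N.

f ≈ 37.3 N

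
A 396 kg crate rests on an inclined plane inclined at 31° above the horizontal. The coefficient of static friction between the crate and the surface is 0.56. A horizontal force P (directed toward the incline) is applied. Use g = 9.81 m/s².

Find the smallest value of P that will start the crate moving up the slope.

P ≈ 6800 N

At impending motion up the slope, friction acts down-slope at its limit: f = μ_s N.
Perpendicular to the incline: N = m g cos θ + P sin θ.
Along the incline: P cos θ = m g sin θ + μ_s N = m g sin θ + μ_s (m g cos θ + P sin θ).
Solving, P (cos θ − μ_s sin θ) = m g (sin θ + μ_s cos θ), so P = 396×9.81×(sin 31° + 0.56 cos 31°)/(cos 31° − 0.56 sin 31°) = 3880×0.9951/0.5687 = 6800 N.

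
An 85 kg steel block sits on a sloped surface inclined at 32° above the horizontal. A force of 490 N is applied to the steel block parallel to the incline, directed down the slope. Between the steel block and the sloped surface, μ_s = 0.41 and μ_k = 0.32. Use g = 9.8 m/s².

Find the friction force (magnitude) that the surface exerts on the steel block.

Perpendicular to the surface, N = m g cos θ = 85·9.8·cos 32° = 706.4 N.
Parallel to the incline, ΣF = 0 gives f = m g sin θ + P = 441.4 + 490 = 931.4 N (up-slope positive).
The static-friction ceiling is μ_s N = 0.41 × 706.4 = 289.6 N.
Since |931.4| > 289.6 N, static friction cannot hold it; the steel block slides down the incline and kinetic friction applies: f = μ_k N = 0.32 × 706.4 = 226 N.

f ≈ 226 N (up the incline)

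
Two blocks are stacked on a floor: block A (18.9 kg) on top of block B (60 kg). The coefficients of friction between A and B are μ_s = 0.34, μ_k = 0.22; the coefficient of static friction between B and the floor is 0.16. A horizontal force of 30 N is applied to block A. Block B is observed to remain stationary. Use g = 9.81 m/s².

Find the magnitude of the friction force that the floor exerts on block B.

f ≈ 30 N

The normal force B exerts on A is simply A's weight, N₁ = 185.4 N.
Maximum static friction on A from B: μ_s N₁ = 0.34×185.4 = 63.04 N.
Since P = 30 N ≤ 63.04 N, A does not slip on B; friction on A equals P = 30 N.
B experiences an equal 30 N forward from A (third law). B is in equilibrium, so the floor supplies f₂ = 30 N of static friction (limit μ_s(m_A+m_B)g = 123.8 N, not exceeded).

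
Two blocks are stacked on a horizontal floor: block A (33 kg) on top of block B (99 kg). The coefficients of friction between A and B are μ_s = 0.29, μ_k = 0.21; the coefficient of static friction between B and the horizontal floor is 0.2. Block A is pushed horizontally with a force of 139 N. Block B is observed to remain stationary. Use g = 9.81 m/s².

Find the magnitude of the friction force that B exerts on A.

f ≈ 68 N

Normal force at the A–B interface: N₁ = m_A g = 323.7 N.
Maximum static friction on A from B: μ_s N₁ = 0.29×323.7 = 93.88 N.
P = 139 N exceeds that limit, so A slips over B and the interface friction becomes kinetic: f₁ = μ_k N₁ = 0.21×323.7 = 68 N.
By Newton's third law B feels 68 N forward from A. With B stationary, the floor's static friction on B balances it: f₂ = 68 N (well within μ_s(m_A+m_B)g = 259 N).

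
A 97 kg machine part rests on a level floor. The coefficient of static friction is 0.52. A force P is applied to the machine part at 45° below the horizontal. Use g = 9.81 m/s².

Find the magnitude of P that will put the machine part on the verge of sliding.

N = m g + P sin α (the push presses the machine part into the level floor).
At impending slip, P cos α = μ_s N = μ_s (m g + P sin α).
Solving: P (cos α − μ_s sin α) = μ_s m g → P = 0.52×952/(cos 45° − 0.52 sin 45°) = 495/0.3394 = 1460 N.

P ≈ 1460 N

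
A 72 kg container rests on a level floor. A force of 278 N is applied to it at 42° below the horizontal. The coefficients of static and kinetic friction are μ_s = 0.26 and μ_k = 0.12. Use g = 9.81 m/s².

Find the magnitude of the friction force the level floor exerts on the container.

N = m g + P sin α = 706.3 + 278×sin 42° = 892.3 N.
Horizontally, friction must balance P cos α = 206.6 N.
μ_s N = 0.26 × 892.3 = 232 N.
Since 206.6 N does not exceed the limit, the container stays at rest and f = 207 N.

f ≈ 207 N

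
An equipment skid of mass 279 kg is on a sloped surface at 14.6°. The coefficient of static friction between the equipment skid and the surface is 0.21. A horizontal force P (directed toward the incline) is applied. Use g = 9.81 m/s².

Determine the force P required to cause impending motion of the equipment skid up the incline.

P ≈ 1360 N

At impending motion up the slope, friction acts down-slope at its limit: f = μ_s N.
Perpendicular to the incline: N = m g cos θ + P sin θ.
Along the incline: P cos θ = m g sin θ + μ_s N = m g sin θ + μ_s (m g cos θ + P sin θ).
Solving, P (cos θ − μ_s sin θ) = m g (sin θ + μ_s cos θ), so P = 279×9.81×(sin 14.6° + 0.21 cos 14.6°)/(cos 14.6° − 0.21 sin 14.6°) = 2740×0.4553/0.9148 = 1360 N.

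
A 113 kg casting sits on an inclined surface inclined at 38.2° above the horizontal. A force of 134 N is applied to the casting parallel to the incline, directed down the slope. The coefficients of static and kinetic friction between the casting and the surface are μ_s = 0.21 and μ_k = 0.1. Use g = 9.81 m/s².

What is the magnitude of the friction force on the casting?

The normal reaction is N = m g cos θ = 871.1 N.
Parallel to the incline, ΣF = 0 gives f = m g sin θ + P = 685.5 + 134 = 819.5 N (up-slope positive).
Maximum static friction available: μ_s N = 0.21 × 871.1 = 182.9 N.
Since |819.5| > 182.9 N, static friction cannot hold it; the casting slides down the incline and kinetic friction applies: f = μ_k N = 0.1 × 871.1 = 87.1 N.

f ≈ 87.1 N (up the incline)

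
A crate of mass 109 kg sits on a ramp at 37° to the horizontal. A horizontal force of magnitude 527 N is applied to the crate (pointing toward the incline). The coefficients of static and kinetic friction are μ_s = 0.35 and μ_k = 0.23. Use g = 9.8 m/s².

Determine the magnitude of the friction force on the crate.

f ≈ 222 N (up the incline)

Resolve perpendicular to the incline: N = m g cos θ + P sin θ = 109×9.8×cos 37° + 527×sin 37° = 1170 N.
Parallel to the incline: P cos θ − m g sin θ = 420.9 − 642.9 = -222 N; the friction needed to balance this is 222 N acting up the slope.
Maximum static friction: μ_s N = 0.35 × 1170 = 409.6 N.
|f_req| = 222 ≤ 409.6 N → the crate is in equilibrium; friction equals the required value.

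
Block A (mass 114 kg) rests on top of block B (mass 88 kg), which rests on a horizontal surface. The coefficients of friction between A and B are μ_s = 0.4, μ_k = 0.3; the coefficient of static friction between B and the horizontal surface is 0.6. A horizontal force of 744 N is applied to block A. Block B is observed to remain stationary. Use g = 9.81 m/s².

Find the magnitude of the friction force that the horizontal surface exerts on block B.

Normal force at the A–B interface: N₁ = m_A g = 1118 N.
So the A–B interface can sustain at most μ_s N₁ = 447.3 N of static friction.
Since P = 744 N > 447.3 N, A slides on B; the A–B friction is kinetic: f₁ = μ_k N₁ = 0.3×1118 = 336 N.
By Newton's third law B feels 336 N forward from A. With B stationary, the floor's static friction on B balances it: f₂ = 336 N (well within μ_s(m_A+m_B)g = 1189 N).

f ≈ 336 N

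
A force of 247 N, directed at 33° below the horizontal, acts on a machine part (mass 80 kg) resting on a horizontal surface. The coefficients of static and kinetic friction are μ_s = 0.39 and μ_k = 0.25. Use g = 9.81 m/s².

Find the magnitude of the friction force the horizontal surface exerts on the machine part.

f ≈ 207 N

Vertical equilibrium gives N = m g + P sin α = 919.3 N.
The horizontal driving force is P cos α = 207.2 N, so equilibrium needs friction f = 207.2 N.
The static-friction limit is μ_s N = 358.5 N.
207.2 ≤ 358.5 N → static; friction equals the required 207 N.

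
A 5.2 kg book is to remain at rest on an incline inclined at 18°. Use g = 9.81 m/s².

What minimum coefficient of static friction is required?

At the slip threshold m g sin θ = μ_s m g cos θ, so μ_s,min = tan θ.
μ_s,min = tan 18° = 0.325.

μ_s,min ≈ 0.325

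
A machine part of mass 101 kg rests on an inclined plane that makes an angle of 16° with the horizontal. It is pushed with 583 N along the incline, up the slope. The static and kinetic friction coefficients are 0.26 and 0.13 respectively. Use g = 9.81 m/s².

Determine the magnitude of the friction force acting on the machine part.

The normal reaction is N = m g cos θ = 952.4 N.
For equilibrium along the incline the friction force must supply f = m g sin θ − P = 273.1 − 583 = -309.9 N (positive meaning up-slope).
Maximum static friction available: μ_s N = 0.26 × 952.4 = 247.6 N.
|-309.9| exceeds 247.6 N, so the machine part slips up-slope; friction is kinetic, f = μ_k N = 0.13×952.4 = 124 N.

f ≈ 124 N (down the incline)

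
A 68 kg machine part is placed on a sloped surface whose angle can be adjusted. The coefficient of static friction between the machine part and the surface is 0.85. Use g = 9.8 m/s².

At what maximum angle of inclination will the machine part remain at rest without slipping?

θ_max ≈ 40.4°

At the slip threshold, m g sin θ = μ_s · m g cos θ, so tan θ = μ_s.
θ_max = arctan(0.85) = 40.4°.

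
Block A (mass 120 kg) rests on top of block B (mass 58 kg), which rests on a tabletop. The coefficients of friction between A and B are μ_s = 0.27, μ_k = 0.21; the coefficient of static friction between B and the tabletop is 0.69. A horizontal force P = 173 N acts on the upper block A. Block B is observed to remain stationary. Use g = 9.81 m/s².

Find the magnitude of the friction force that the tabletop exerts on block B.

Normal force at the A–B interface: N₁ = m_A g = 1177 N.
So the A–B interface can sustain at most μ_s N₁ = 317.8 N of static friction.
P = 173 N is within that limit, so A and B move together (both at rest); the A–B friction is simply f₁ = P = 173 N.
By Newton's third law B feels 173 N forward from A. With B stationary, the floor's static friction on B balances it: f₂ = 173 N (well within μ_s(m_A+m_B)g = 1205 N).

f ≈ 173 N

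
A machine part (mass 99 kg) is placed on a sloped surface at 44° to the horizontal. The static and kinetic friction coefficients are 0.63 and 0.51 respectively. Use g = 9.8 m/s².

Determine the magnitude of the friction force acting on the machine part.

The normal reaction is N = m g cos θ = 697.9 N.
Along the slope the weight component is m g sin θ = 674 N; friction must supply exactly this, acting up-slope.
Maximum static friction available: μ_s N = 0.63 × 697.9 = 439.7 N.
Since |674| > 439.7 N, static friction cannot hold it; the machine part slides down the incline and kinetic friction applies: f = μ_k N = 0.51 × 697.9 = 356 N.

f ≈ 356 N (up the incline)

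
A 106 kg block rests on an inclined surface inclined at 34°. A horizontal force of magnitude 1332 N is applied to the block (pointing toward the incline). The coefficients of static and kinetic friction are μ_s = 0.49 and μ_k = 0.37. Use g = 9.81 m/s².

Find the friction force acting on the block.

f ≈ 523 N (down the incline)

The horizontal push has a component P sin θ into the surface, so N = m g cos θ + P sin θ = 862.1 + 744.8 = 1607 N.
Along the incline, the net driving force (taking up-slope positive) is P cos θ − m g sin θ = 1104 − 581.5 = 522.8 N, so equilibrium requires friction f = -522.8 N (down-slope).
Maximum static friction: μ_s N = 0.49 × 1607 = 787.4 N.
|f_req| = 522.8 ≤ 787.4 N → the block is in equilibrium; friction equals the required value.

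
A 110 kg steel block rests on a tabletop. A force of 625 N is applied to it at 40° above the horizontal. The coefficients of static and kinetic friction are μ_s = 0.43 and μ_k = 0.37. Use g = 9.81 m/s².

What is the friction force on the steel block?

f ≈ 251 N

The vertical component of P reduces the normal force: N = m g − P sin α = 1079 − 401.7 = 677.4 N.
Horizontally, friction must balance P cos α = 478.8 N.
The static-friction limit is μ_s N = 291.3 N.
478.8 > 291.3 N → the steel block slides; f = μ_k N = 0.37×677.4 = 251 N.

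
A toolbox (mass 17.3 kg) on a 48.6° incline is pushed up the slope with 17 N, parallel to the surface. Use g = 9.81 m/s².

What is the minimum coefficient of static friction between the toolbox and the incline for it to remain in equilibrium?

μ_s,min ≈ 0.983

N = m g cos θ = 112.2 N.
Friction must make up the shortfall along the incline: f = m g sin θ − P = 127.3 − 17 = 110.3 N.
At the threshold f = μ_s N, so μ_s,min = 110.3/112.2 = 0.983.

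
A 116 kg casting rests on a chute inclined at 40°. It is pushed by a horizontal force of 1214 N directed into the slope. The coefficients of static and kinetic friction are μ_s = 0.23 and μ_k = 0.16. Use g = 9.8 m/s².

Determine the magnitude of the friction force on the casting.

f ≈ 199 N (down the incline)

Resolve perpendicular to the incline: N = m g cos θ + P sin θ = 116×9.8×cos 40° + 1214×sin 40° = 1651 N.
Parallel to the incline: P cos θ − m g sin θ = 930 − 730.7 = 199.3 N; the friction needed to balance this is 199.3 N acting down the slope.
The limit of static friction is μ_s N = 379.8 N.
Since 199.3 N is within the 379.8 N limit, the casting stays put and friction is exactly 199 N.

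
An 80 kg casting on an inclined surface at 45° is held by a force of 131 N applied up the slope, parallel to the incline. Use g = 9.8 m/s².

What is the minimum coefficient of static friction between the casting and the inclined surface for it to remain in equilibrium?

N = m g cos θ = 554.4 N.
Friction must make up the shortfall along the incline: f = m g sin θ − P = 554.4 − 131 = 423.4 N.
At the threshold f = μ_s N, so μ_s,min = 423.4/554.4 = 0.764.

μ_s,min ≈ 0.764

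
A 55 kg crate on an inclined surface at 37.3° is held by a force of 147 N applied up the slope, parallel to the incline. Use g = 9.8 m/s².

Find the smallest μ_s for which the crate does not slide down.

N = m g cos θ = 428.8 N.
Friction must make up the shortfall along the incline: f = m g sin θ − P = 326.6 − 147 = 179.6 N.
At the threshold f = μ_s N, so μ_s,min = 179.6/428.8 = 0.419.

μ_s,min ≈ 0.419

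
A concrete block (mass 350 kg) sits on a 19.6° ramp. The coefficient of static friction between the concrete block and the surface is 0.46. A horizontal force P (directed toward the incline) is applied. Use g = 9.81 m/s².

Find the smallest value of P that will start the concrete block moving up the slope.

At impending motion up the slope, friction acts down-slope at its limit: f = μ_s N.
Perpendicular to the incline: N = m g cos θ + P sin θ.
Along the incline: P cos θ = m g sin θ + μ_s N = m g sin θ + μ_s (m g cos θ + P sin θ).
Solving, P (cos θ − μ_s sin θ) = m g (sin θ + μ_s cos θ), so P = 350×9.81×(sin 19.6° + 0.46 cos 19.6°)/(cos 19.6° − 0.46 sin 19.6°) = 3430×0.7688/0.7877 = 3350 N.

P ≈ 3350 N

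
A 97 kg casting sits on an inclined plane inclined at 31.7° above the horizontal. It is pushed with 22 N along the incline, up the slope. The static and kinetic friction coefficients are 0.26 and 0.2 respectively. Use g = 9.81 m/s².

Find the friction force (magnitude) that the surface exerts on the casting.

f ≈ 162 N (up the incline)

The normal reaction is N = m g cos θ = 809.6 N.
For equilibrium along the incline the friction force must supply f = m g sin θ − P = 500 − 22 = 478 N (positive meaning up-slope).
The static-friction ceiling is μ_s N = 0.26 × 809.6 = 210.5 N.
|478| exceeds 210.5 N, so the casting slips down-slope; friction is kinetic, f = μ_k N = 0.2×809.6 = 162 N.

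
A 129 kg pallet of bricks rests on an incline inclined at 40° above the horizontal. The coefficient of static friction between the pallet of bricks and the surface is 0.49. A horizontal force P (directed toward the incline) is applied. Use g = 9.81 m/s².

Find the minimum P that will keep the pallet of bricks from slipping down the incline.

P_min ≈ 313 N

The pallet of bricks tends to slide down (tan θ > μ_s), so at the point of impending slip friction acts up-slope at its limit: f = μ_s N.
Perpendicular to the incline: N = m g cos θ + P sin θ.
Along the incline: P cos θ + μ_s N = m g sin θ, i.e. P cos θ + μ_s (m g cos θ + P sin θ) = m g sin θ.
Solving, P (cos θ + μ_s sin θ) = m g (sin θ − μ_s cos θ), so P = 1270×0.2674/1.081 = 313 N.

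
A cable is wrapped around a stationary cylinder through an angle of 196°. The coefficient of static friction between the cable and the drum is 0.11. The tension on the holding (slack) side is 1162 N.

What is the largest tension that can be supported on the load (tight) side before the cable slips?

T_max ≈ 1690 N

At impending slip the capstan equation gives T₂/T₁ = e^{μβ} with β in radians.
β = 196° × π/180 = 3.421 rad.
e^{μβ} = e^{0.11×3.421} = 1.457.
T₂ = T₁ · e^{μβ} = 1162 × 1.457 = 1690 N.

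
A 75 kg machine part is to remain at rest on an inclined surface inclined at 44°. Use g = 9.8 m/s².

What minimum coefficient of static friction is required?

At the slip threshold m g sin θ = μ_s m g cos θ, so μ_s,min = tan θ.
μ_s,min = tan 44° = 0.966.

μ_s,min ≈ 0.966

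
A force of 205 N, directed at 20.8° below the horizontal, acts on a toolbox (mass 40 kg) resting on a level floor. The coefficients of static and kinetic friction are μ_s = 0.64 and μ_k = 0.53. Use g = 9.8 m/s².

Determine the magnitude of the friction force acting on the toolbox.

Vertical equilibrium gives N = m g + P sin α = 464.8 N.
For equilibrium, f = P cos α = 205×cos 20.8° = 191.6 N.
μ_s N = 0.64 × 464.8 = 297.5 N.
Since 191.6 N does not exceed the limit, the toolbox stays at rest and f = 192 N.

f ≈ 192 N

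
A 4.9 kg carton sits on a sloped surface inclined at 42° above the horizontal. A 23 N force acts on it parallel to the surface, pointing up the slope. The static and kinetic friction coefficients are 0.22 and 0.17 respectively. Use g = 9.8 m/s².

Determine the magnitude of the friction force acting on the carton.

The normal reaction is N = m g cos θ = 35.69 N.
For equilibrium along the incline the friction force must supply f = m g sin θ − P = 32.13 − 23 = 9.132 N (positive meaning up-slope).
Static friction can supply at most μ_s N = 7.851 N.
|9.132| exceeds 7.851 N, so the carton slips down-slope; friction is kinetic, f = μ_k N = 0.17×35.69 = 6.07 N.

f ≈ 6.07 N (up the incline)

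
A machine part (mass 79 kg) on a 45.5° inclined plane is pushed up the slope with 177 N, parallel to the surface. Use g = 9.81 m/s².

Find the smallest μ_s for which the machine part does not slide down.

μ_s,min ≈ 0.692

N = m g cos θ = 543.2 N.
Friction must make up the shortfall along the incline: f = m g sin θ − P = 552.8 − 177 = 375.8 N.
At the threshold f = μ_s N, so μ_s,min = 375.8/543.2 = 0.692.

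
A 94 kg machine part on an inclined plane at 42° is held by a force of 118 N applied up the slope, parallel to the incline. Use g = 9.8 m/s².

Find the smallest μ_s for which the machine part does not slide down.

N = m g cos θ = 684.6 N.
Friction must make up the shortfall along the incline: f = m g sin θ − P = 616.4 − 118 = 498.4 N.
At the threshold f = μ_s N, so μ_s,min = 498.4/684.6 = 0.728.

μ_s,min ≈ 0.728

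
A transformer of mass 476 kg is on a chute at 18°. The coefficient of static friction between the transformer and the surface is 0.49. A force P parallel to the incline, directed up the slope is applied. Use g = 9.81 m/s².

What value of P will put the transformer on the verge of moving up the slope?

P ≈ 3620 N

At impending motion up the slope, friction acts down-slope at its limit: f = μ_s N.
P is parallel to the surface, so N = m g cos θ = 4440 N.
Along the incline: P = m g sin θ + μ_s N = 1440 + 0.49×4440 = 3620 N.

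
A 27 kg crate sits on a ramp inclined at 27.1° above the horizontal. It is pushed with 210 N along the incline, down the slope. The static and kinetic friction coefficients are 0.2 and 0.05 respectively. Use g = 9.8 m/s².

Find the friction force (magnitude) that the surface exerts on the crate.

f ≈ 11.8 N (up the incline)

Perpendicular to the surface, N = m g cos θ = 27·9.8·cos 27.1° = 235.6 N.
The friction needed for equilibrium is m g sin θ + P = 120.5 + 210 = 330.5 N, measured positive up-slope.
The static-friction ceiling is μ_s N = 0.2 × 235.6 = 47.11 N.
|330.5| exceeds 47.11 N, so the crate slips down-slope; friction is kinetic, f = μ_k N = 0.05×235.6 = 11.8 N.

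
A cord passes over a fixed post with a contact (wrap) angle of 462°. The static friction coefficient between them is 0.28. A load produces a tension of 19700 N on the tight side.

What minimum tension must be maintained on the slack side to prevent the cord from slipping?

Capstan equation at impending slip: T_tight/T_slack = e^{μβ}.
β = 462° = 8.063 rad; e^{μβ} = e^{0.28×8.063} = 9.562.
T_slack = T_tight / e^{μβ} = 19700 / 9.562 = 2060 N.

T_min ≈ 2060 N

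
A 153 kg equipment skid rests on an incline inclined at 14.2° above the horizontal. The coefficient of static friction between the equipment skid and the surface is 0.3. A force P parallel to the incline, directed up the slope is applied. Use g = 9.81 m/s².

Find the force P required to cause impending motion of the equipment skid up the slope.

P ≈ 805 N

At impending motion up the slope, friction acts down-slope at its limit: f = μ_s N.
P is parallel to the surface, so N = m g cos θ = 1460 N.
Along the incline: P = m g sin θ + μ_s N = 368 + 0.3×1460 = 805 N.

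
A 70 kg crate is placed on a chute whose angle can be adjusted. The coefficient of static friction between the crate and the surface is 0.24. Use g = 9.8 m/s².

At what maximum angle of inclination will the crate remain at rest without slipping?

θ_max ≈ 13.5°

At the slip threshold, m g sin θ = μ_s · m g cos θ, so tan θ = μ_s.
θ_max = arctan(0.24) = 13.5°.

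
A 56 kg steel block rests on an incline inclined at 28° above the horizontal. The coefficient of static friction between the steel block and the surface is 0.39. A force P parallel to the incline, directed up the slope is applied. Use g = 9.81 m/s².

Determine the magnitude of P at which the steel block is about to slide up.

At impending motion up the slope, friction acts down-slope at its limit: f = μ_s N.
P is parallel to the surface, so N = m g cos θ = 485 N.
Along the incline: P = m g sin θ + μ_s N = 258 + 0.39×485 = 447 N.

P ≈ 447 N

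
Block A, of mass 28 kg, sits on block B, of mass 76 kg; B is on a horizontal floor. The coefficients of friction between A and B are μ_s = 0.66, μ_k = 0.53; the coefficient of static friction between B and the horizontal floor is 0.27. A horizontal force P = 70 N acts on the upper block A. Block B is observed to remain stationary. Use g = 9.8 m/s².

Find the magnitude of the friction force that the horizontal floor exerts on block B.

The normal force B exerts on A is simply A's weight, N₁ = 274.4 N.
Maximum static friction on A from B: μ_s N₁ = 0.66×274.4 = 181.1 N.
P = 70 N is within that limit, so A and B move together (both at rest); the A–B friction is simply f₁ = P = 70 N.
B experiences an equal 70 N forward from A (third law). B is in equilibrium, so the floor supplies f₂ = 70 N of static friction (limit μ_s(m_A+m_B)g = 275.2 N, not exceeded).

f ≈ 70 N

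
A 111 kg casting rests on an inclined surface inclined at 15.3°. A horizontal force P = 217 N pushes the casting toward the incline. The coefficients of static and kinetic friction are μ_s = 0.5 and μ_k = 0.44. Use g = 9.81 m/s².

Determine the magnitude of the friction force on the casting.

f ≈ 78 N (up the incline)

The horizontal push has a component P sin θ into the surface, so N = m g cos θ + P sin θ = 1050 + 57.26 = 1108 N.
Along the incline, the net driving force (taking up-slope positive) is P cos θ − m g sin θ = 209.3 − 287.3 = -78.03 N, so equilibrium requires friction f = 78.03 N (up-slope).
Maximum static friction: μ_s N = 0.5 × 1108 = 553.8 N.
Since 78.03 N is within the 553.8 N limit, the casting stays put and friction is exactly 78 N.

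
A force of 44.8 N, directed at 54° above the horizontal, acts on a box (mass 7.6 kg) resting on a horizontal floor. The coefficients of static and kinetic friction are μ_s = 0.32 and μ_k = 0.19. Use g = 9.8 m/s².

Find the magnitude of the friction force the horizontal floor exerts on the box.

Vertical equilibrium gives N = m g − P sin α = 38.24 N.
For equilibrium, f = P cos α = 44.8×cos 54° = 26.33 N.
The static-friction limit is μ_s N = 12.24 N.
26.33 > 12.24 N → the box slides; f = μ_k N = 0.19×38.24 = 7.26 N.

f ≈ 7.26 N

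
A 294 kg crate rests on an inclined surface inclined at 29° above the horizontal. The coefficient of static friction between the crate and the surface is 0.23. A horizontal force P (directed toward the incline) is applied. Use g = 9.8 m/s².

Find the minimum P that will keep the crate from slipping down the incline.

The crate tends to slide down (tan θ > μ_s), so at the point of impending slip friction acts up-slope at its limit: f = μ_s N.
Perpendicular to the incline: N = m g cos θ + P sin θ.
Along the incline: P cos θ + μ_s N = m g sin θ, i.e. P cos θ + μ_s (m g cos θ + P sin θ) = m g sin θ.
Solving, P (cos θ + μ_s sin θ) = m g (sin θ − μ_s cos θ), so P = 2880×0.2836/0.9861 = 829 N.

P_min ≈ 829 N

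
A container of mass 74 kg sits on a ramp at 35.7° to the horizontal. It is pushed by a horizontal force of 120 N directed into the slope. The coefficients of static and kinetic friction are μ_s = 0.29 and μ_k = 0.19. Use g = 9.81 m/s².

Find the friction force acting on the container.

Resolve perpendicular to the incline: N = m g cos θ + P sin θ = 74×9.81×cos 35.7° + 120×sin 35.7° = 659.5 N.
Parallel to the incline: P cos θ − m g sin θ = 97.45 − 423.6 = -326.2 N; the friction needed to balance this is 326.2 N acting up the slope.
The limit of static friction is μ_s N = 191.3 N.
The required 326.2 N exceeds the static limit, so the container slides down-slope and f = μ_k N = 0.19×659.5 = 125 N.

f ≈ 125 N (up the incline)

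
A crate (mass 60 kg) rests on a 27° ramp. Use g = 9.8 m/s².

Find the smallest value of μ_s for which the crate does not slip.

At the slip threshold m g sin θ = μ_s m g cos θ, so μ_s,min = tan θ.
μ_s,min = tan 27° = 0.51.

μ_s,min ≈ 0.51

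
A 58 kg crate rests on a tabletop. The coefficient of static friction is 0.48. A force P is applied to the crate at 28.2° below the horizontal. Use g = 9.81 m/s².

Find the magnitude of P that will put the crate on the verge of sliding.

P ≈ 417 N

N = m g + P sin α (the push presses the crate into the tabletop).
At impending slip, P cos α = μ_s N = μ_s (m g + P sin α).
Solving: P (cos α − μ_s sin α) = μ_s m g → P = 0.48×569/(cos 28.2° − 0.48 sin 28.2°) = 273/0.6545 = 417 N.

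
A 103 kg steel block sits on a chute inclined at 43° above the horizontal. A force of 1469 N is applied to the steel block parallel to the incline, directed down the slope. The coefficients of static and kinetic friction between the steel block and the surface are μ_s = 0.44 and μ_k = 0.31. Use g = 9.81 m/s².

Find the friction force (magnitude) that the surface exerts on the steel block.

Normal force: N = m g cos θ = 103 × 9.81 × cos 43° = 739 N.
For equilibrium along the incline the friction force must supply f = m g sin θ + P = 689.1 + 1469 = 2158 N (positive meaning up-slope).
Static friction can supply at most μ_s N = 325.2 N.
|2158| exceeds 325.2 N, so the steel block slips down-slope; friction is kinetic, f = μ_k N = 0.31×739 = 229 N.

f ≈ 229 N (up the incline)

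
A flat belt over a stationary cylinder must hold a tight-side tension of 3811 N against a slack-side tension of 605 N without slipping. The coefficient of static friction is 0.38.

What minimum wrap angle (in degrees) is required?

β_min ≈ 277°

T₂/T₁ = e^{μβ} → β = ln(T₂/T₁)/μ.
β = ln(3811/605)/0.38 = 1.84/0.38 = 4.843 rad.
In degrees: β = 4.843 × 180/π = 277°.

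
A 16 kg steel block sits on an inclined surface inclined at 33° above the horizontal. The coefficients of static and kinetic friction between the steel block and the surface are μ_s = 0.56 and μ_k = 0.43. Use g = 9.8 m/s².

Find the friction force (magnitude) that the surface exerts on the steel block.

Perpendicular to the surface, N = m g cos θ = 16·9.8·cos 33° = 131.5 N.
For equilibrium along the incline, friction must balance the weight component: f = m g sin θ = 85.4 N up the slope.
Maximum static friction available: μ_s N = 0.56 × 131.5 = 73.64 N.
Since |85.4| > 73.64 N, static friction cannot hold it; the steel block slides down the incline and kinetic friction applies: f = μ_k N = 0.43 × 131.5 = 56.5 N.

f ≈ 56.5 N (up the incline)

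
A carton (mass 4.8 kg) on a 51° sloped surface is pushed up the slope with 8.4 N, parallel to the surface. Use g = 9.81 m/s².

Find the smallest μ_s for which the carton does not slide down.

μ_s,min ≈ 0.951

N = m g cos θ = 29.63 N.
Friction must make up the shortfall along the incline: f = m g sin θ − P = 36.59 − 8.4 = 28.19 N.
At the threshold f = μ_s N, so μ_s,min = 28.19/29.63 = 0.951.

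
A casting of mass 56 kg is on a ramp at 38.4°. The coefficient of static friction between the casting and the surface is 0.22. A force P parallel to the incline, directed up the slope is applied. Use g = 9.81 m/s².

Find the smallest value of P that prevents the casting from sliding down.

P_min ≈ 247 N

The casting tends to slide down (tan θ > μ_s), so at the point of impending slip friction acts up-slope at its limit: f = μ_s N.
P is parallel to the surface, so N = m g cos θ = 431 N.
Along the incline: P + μ_s N = m g sin θ, so P = 341 − 0.22×431 = 247 N.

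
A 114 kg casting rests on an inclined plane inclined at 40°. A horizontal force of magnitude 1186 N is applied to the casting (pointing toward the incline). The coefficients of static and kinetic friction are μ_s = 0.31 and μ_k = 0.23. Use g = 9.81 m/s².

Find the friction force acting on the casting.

Resolve perpendicular to the incline: N = m g cos θ + P sin θ = 114×9.81×cos 40° + 1186×sin 40° = 1619 N.
Parallel to the incline: P cos θ − m g sin θ = 908.5 − 718.9 = 189.7 N; the friction needed to balance this is 189.7 N acting down the slope.
Maximum static friction: μ_s N = 0.31 × 1619 = 501.9 N.
Since 189.7 N is within the 501.9 N limit, the casting stays put and friction is exactly 190 N.

f ≈ 190 N (down the incline)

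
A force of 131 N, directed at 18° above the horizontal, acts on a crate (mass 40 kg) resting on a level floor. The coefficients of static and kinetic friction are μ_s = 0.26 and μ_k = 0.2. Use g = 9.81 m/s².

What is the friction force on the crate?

The vertical component of P reduces the normal force: N = m g − P sin α = 392.4 − 40.48 = 351.9 N.
Horizontally, friction must balance P cos α = 124.6 N.
μ_s N = 0.26 × 351.9 = 91.5 N.
124.6 > 91.5 N → the crate slides; f = μ_k N = 0.2×351.9 = 70.4 N.

f ≈ 70.4 N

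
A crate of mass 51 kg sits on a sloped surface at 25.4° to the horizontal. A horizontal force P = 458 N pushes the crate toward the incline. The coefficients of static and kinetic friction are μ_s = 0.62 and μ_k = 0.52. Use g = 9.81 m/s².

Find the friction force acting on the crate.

The horizontal push has a component P sin θ into the surface, so N = m g cos θ + P sin θ = 451.9 + 196.5 = 648.4 N.
Parallel to the incline: P cos θ − m g sin θ = 413.7 − 214.6 = 199.1 N; the friction needed to balance this is 199.1 N acting down the slope.
The limit of static friction is μ_s N = 402 N.
|f_req| = 199.1 ≤ 402 N → the crate is in equilibrium; friction equals the required value.

f ≈ 199 N (down the incline)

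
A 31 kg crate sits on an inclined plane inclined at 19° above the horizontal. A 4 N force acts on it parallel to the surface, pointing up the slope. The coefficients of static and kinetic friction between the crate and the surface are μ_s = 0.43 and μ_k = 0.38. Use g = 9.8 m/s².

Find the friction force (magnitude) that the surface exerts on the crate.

f ≈ 94.9 N (up the incline)

The normal reaction is N = m g cos θ = 287.2 N.
For equilibrium along the incline the friction force must supply f = m g sin θ − P = 98.91 − 4 = 94.91 N (positive meaning up-slope).
The static-friction ceiling is μ_s N = 0.43 × 287.2 = 123.5 N.
Since |94.91| ≤ 123.5 N, the crate remains in static equilibrium and friction takes exactly the required value.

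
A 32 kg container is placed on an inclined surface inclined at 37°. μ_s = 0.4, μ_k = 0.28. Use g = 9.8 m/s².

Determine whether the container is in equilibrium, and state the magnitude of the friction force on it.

N = m g cos θ = 250 N.
Down-slope weight component: m g sin θ = 189 N.
μ_s N = 100 N.
189 > 100 N, so it slides; kinetic friction f = μ_k N = 0.28×250 = 70.1 N.

f ≈ 70.1 N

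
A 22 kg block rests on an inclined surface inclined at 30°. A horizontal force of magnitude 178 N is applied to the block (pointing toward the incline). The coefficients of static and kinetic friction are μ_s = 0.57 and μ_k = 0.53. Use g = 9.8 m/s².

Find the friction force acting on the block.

Resolve perpendicular to the incline: N = m g cos θ + P sin θ = 22×9.8×cos 30° + 178×sin 30° = 275.7 N.
Parallel to the incline: P cos θ − m g sin θ = 154.2 − 107.8 = 46.35 N; the friction needed to balance this is 46.35 N acting down the slope.
The limit of static friction is μ_s N = 157.2 N.
Since 46.35 N is within the 157.2 N limit, the block stays put and friction is exactly 46.4 N.

f ≈ 46.4 N (down the incline)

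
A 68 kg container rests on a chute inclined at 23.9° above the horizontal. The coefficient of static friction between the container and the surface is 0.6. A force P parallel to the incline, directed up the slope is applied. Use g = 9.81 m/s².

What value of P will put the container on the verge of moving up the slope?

P ≈ 636 N

At impending motion up the slope, friction acts down-slope at its limit: f = μ_s N.
P is parallel to the surface, so N = m g cos θ = 610 N.
Along the incline: P = m g sin θ + μ_s N = 270 + 0.6×610 = 636 N.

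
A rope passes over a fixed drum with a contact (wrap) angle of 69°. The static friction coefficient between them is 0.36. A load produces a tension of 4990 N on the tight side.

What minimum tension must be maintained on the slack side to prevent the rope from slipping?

T_min ≈ 3230 N

Capstan equation at impending slip: T_tight/T_slack = e^{μβ}.
β = 69° = 1.204 rad; e^{μβ} = e^{0.36×1.204} = 1.543.
T_slack = T_tight / e^{μβ} = 4990 / 1.543 = 3230 N.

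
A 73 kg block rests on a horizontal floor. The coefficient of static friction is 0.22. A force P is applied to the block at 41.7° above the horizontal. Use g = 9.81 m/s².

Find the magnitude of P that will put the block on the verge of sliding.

N = m g − P sin α (the pull lifts the block).
At impending slip, P cos α = μ_s N = μ_s (m g − P sin α).
Solving: P (cos α + μ_s sin α) = μ_s m g → P = 0.22×716/(cos 41.7° + 0.22 sin 41.7°) = 158/0.893 = 176 N.

P ≈ 176 N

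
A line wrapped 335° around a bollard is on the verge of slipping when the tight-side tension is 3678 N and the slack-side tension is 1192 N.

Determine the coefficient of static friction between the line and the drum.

T₂/T₁ = e^{μβ} → μ = ln(T₂/T₁)/β.
β = 335° = 5.847 rad.
μ = ln(3678/1192)/5.847 = ln(3.086)/5.847 = 0.193.

μ ≈ 0.193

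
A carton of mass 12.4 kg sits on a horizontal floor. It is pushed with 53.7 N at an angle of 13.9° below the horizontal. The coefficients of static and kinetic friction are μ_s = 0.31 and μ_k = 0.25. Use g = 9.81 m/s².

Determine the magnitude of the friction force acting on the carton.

f ≈ 33.6 N

N = m g + P sin α = 121.6 + 53.7×sin 13.9° = 134.5 N.
Horizontally, friction must balance P cos α = 52.13 N.
The static-friction limit is μ_s N = 41.71 N.
The required friction exceeds μ_s N, so the carton moves and f = μ_k N = 33.6 N.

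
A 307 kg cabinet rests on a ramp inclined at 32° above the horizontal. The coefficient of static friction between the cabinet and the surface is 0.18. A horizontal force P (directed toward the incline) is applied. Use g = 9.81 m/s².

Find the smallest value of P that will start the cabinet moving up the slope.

P ≈ 2730 N

At impending motion up the slope, friction acts down-slope at its limit: f = μ_s N.
Perpendicular to the incline: N = m g cos θ + P sin θ.
Along the incline: P cos θ = m g sin θ + μ_s N = m g sin θ + μ_s (m g cos θ + P sin θ).
Solving, P (cos θ − μ_s sin θ) = m g (sin θ + μ_s cos θ), so P = 307×9.81×(sin 32° + 0.18 cos 32°)/(cos 32° − 0.18 sin 32°) = 3010×0.6826/0.7527 = 2730 N.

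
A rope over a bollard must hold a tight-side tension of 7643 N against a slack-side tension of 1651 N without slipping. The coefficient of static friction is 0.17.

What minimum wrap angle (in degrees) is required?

β_min ≈ 516°

T₂/T₁ = e^{μβ} → β = ln(T₂/T₁)/μ.
β = ln(7643/1651)/0.17 = 1.532/0.17 = 9.014 rad.
In degrees: β = 9.014 × 180/π = 516°.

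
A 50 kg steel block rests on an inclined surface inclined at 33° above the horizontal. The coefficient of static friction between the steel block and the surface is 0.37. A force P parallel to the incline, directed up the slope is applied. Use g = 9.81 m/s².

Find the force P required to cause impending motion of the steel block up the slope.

At impending motion up the slope, friction acts down-slope at its limit: f = μ_s N.
P is parallel to the surface, so N = m g cos θ = 411 N.
Along the incline: P = m g sin θ + μ_s N = 267 + 0.37×411 = 419 N.

P ≈ 419 N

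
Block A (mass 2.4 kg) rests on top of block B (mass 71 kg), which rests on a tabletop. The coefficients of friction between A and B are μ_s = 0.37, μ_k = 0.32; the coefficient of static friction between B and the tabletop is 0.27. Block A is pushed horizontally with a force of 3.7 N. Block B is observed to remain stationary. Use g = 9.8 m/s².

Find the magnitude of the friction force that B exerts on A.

Normal force at the A–B interface: N₁ = m_A g = 23.52 N.
So the A–B interface can sustain at most μ_s N₁ = 8.702 N of static friction.
P = 3.7 N is within that limit, so A and B move together (both at rest); the A–B friction is simply f₁ = P = 3.7 N.
B experiences an equal 3.7 N forward from A (third law). B is in equilibrium, so the floor supplies f₂ = 3.7 N of static friction (limit μ_s(m_A+m_B)g = 194.2 N, not exceeded).

f ≈ 3.7 N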